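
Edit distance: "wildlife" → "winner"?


Word 1: "wildlife" (length 8)
Word 2: "winner" (length 6)
One optimal edit sequence (insert/delete/substitute each cost 1):
  1. keep 'w'
  2. keep 'i'
  3. delete 'l'  (+1)
  4. delete 'd'  (+1)
  5. substitute 'l' -> 'n'  (+1)
  6. substitute 'i' -> 'n'  (+1)
  7. substitute 'f' -> 'e'  (+1)
  8. substitute 'e' -> 'r'  (+1)
Total edit operations: 6
Edit distance = 6


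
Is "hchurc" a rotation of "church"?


Word: "church", Candidate: "hchurc"
Method: check if candidate is substring of word+word
"churchchurch" contains "hchurc"? Yes
Is rotation = Yes


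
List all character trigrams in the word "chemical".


Word: "chemical" (length 8)
Number of trigrams = 8 - 3 + 1 = 6
  Position 0: "che"
  Position 1: "hem"
  Position 2: "emi"
  Position 3: "mic"
  Position 4: "ica"
  Position 5: "cal"
Trigrams = "che", "hem", "emi", "mic", "ica", "cal"


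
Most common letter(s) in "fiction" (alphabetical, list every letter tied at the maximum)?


Word: "fiction"
Letter counts:
  'c': 1
  'f': 1
  'i': 2
  'n': 1
  'o': 1
  't': 1
Maximum count = 2
Most frequent = 'i' (2 times each)


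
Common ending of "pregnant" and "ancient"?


Word 1: "pregnant"
Word 2: "ancient"
Comparing from end:
  Pos -1: 't' == 't'
  Pos -2: 'n' == 'n'
  Pos -3: 'a' != 'e' (stop)
LCS = "nt" (length 2)


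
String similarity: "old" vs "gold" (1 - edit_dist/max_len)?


Word 1: "old" (length 3)
Word 2: "gold" (length 4)
One optimal edit sequence:
  1. insert 'g'  (+1)
  2. keep 'o'
  3. keep 'l'
  4. keep 'd'
Edit distance = 1
Max length = max(3, 4) = 4
Similarity = 1 - 1/4
= 0.7500


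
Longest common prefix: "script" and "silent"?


Word 1: "script"
Word 2: "silent"
Comparing from start:
  Pos 0: 's' == 's'
  Pos 1: 'c' != 'i' (stop)
LCP = "s" (length 1)


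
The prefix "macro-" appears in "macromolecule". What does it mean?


Prefix: macro-
As in: macromolecule -> macro- + molecule
Meaning = large


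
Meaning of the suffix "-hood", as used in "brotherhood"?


Suffix: -hood
Example: brotherhood = brother + -hood
Meaning = state / condition


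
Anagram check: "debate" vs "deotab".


Word 1: "debate" → sorted: abdeet
Word 2: "deotab" → sorted: abdeot
Same letters? abdeet != abdeot
Anagram = No


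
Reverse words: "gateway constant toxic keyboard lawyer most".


Original: "gateway constant toxic keyboard lawyer most"
Words (1..n): gateway | constant | toxic | keyboard | lawyer | most
Reversed (n..1): most | lawyer | keyboard | toxic | constant | gateway
Result = "most lawyer keyboard toxic constant gateway"


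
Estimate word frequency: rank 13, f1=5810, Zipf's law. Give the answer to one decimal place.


Zipf's law: f(r) = f(1) / r
f(1) = 5810
f(13) = 5810 / 13
= 446.9 occurrences


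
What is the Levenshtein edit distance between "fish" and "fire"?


Word 1: "fish" (length 4)
Word 2: "fire" (length 4)
One optimal edit sequence (insert/delete/substitute each cost 1):
  1. keep 'f'
  2. keep 'i'
  3. substitute 's' -> 'r'  (+1)
  4. substitute 'h' -> 'e'  (+1)
Total edit operations: 2
Edit distance = 2


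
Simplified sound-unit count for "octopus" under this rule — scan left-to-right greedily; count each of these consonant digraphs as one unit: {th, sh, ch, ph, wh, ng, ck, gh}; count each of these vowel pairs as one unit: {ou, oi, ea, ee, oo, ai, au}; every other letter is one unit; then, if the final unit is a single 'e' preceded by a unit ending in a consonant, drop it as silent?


Word: "octopus" (7 letters)
Left-to-right scan:
  (1) 'o' (letter)
  (2) 'c' (letter)
  (3) 't' (letter)
  (4) 'o' (letter)
  (5) 'p' (letter)
  (6) 'u' (letter)
  (7) 's' (letter)
Units from scan: 7
Sound units = 7 units


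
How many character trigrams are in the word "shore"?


Word: "shore" (length 5)
Number of 3-grams = length - 3 + 1 = 5 - 3 + 1
= 3


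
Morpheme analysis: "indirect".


Word: "indirect"
Morphemes: in- + direct
Each morpheme carries meaning
= 2 morphemes


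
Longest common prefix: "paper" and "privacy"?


Word 1: "paper"
Word 2: "privacy"
Comparing from start:
  Pos 0: 'p' == 'p'
  Pos 1: 'a' != 'r' (stop)
LCP = "p" (length 1)


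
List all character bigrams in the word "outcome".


Word: "outcome" (length 7)
Number of bigrams = 7 - 2 + 1 = 6
  Position 0: "ou"
  Position 1: "ut"
  Position 2: "tc"
  Position 3: "co"
  Position 4: "om"
  Position 5: "me"
Bigrams = "ou", "ut", "tc", "co", "om", "me"


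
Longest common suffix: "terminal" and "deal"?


Word 1: "terminal"
Word 2: "deal"
Comparing from end:
  Pos -1: 'l' == 'l'
  Pos -2: 'a' == 'a'
  Pos -3: 'n' != 'e' (stop)
LCS = "al" (length 2)


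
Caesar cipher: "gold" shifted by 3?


Word: "gold"
Shift: 3
Each letter → (letter + shift) mod 26:
  'g' (6) + 3 = 9 → 'j'
  'o' (14) + 3 = 17 → 'r'
  'l' (11) + 3 = 14 → 'o'
  'd' (3) + 3 = 6 → 'g'
Result = "jrog"


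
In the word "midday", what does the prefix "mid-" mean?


Prefix: mid-
Example: midday (mid- + day)
Meaning = middle


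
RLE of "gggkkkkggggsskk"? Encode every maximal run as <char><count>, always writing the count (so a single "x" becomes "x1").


String: "gggkkkkggggsskk"
Scanning for consecutive runs:
  'g' x 3
  'k' x 4
  'g' x 4
  's' x 2
  'k' x 2
RLE = "g3k4g4s2k2"


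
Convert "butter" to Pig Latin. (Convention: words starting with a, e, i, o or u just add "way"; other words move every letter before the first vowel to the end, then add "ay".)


Word: "butter"
Starts with consonant(s) → move to end, add 'ay'
Consonant cluster: "b"
Pig Latin = "utterbay"


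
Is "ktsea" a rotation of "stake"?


Word: "stake", Candidate: "ktsea"
Method: check if candidate is substring of word+word
"stakestake" contains "ktsea"? No
Is rotation = No


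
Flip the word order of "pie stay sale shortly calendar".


Original: "pie stay sale shortly calendar"
Words (1..n): pie | stay | sale | shortly | calendar
Reversed (n..1): calendar | shortly | sale | stay | pie
Result = "calendar shortly sale stay pie"


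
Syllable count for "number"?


Word: "number"
Syllable breakdown: num-ber
Counting: 2 parts
= 2 syllables


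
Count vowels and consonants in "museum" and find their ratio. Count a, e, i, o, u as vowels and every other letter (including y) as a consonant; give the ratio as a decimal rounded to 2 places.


Word: "museum"
Vowels (a,e,i,o,u): 3
Consonants: 3
Ratio = 3/3
= 1.00


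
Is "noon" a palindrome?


Word: "noon"
Reversed: "noon"
Forward == Backward? noon == noon
Palindrome = Yes


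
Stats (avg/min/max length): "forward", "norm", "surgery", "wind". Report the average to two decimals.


Lengths: "forward"=7, "norm"=4, "surgery"=7, "wind"=4
Sum = 22, Count = 4
Average = 22/4 = 5.50
= avg=5.50, min=4, max=7


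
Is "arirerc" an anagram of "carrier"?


Word 1: "carrier" → sorted: aceirrr
Word 2: "arirerc" → sorted: aceirrr
Same letters? aceirrr == aceirrr
Anagram = Yes


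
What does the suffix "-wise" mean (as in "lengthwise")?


Suffix: -wise
Example: lengthwise = length + -wise
Meaning = in the manner of


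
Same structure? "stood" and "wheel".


Pattern of "stood": [0, 1, 2, 2, 3]
Pattern of "wheel": [0, 1, 2, 2, 3]
Patterns match
Same pattern = Yes


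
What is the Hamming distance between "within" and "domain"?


Comparing character by character (same length = 6):
  Pos 0: 'w' vs 'd' !=
  Pos 1: 'i' vs 'o' !=
  Pos 2: 't' vs 'm' !=
  Pos 3: 'h' vs 'a' !=
  Pos 4: 'i' vs 'i' =
  Pos 5: 'n' vs 'n' =
Hamming distance = 4


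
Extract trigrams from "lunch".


Word: "lunch" (length 5)
Number of trigrams = 5 - 3 + 1 = 3
  Position 0: "lun"
  Position 1: "unc"
  Position 2: "nch"
Trigrams = "lun", "unc", "nch"


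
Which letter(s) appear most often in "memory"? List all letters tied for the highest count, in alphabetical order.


Word: "memory"
Letter counts:
  'e': 1
  'm': 2
  'o': 1
  'r': 1
  'y': 1
Maximum count = 2
Most frequent = 'm' (2 times each)


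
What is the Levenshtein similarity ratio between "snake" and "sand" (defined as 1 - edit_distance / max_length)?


Word 1: "snake" (length 5)
Word 2: "sand" (length 4)
One optimal edit sequence:
  1. keep 's'
  2. delete 'n'  (+1)
  3. keep 'a'
  4. substitute 'k' -> 'n'  (+1)
  5. substitute 'e' -> 'd'  (+1)
Edit distance = 3
Max length = max(5, 4) = 5
Similarity = 1 - 3/5
= 0.4000


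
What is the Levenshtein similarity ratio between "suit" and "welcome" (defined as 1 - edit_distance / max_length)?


Word 1: "suit" (length 4)
Word 2: "welcome" (length 7)
One optimal edit sequence:
  1. insert 'w'  (+1)
  2. insert 'e'  (+1)
  3. insert 'l'  (+1)
  4. substitute 's' -> 'c'  (+1)
  5. substitute 'u' -> 'o'  (+1)
  6. substitute 'i' -> 'm'  (+1)
  7. substitute 't' -> 'e'  (+1)
Edit distance = 7
Max length = max(4, 7) = 7
Similarity = 1 - 7/7
= 0.0000


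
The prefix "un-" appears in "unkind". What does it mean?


Prefix: un-
Example: unkind = un- + kind
Meaning = not / reverse


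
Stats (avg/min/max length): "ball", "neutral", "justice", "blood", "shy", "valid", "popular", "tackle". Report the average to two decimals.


Lengths: "ball"=4, "neutral"=7, "justice"=7, "blood"=5, "shy"=3, "valid"=5, "popular"=7, "tackle"=6
Sum = 44, Count = 8
Average = 44/8 = 5.50
= avg=5.50, min=3, max=7


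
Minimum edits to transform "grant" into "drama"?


Word 1: "grant" (length 5)
Word 2: "drama" (length 5)
One optimal edit sequence (insert/delete/substitute each cost 1):
  1. substitute 'g' -> 'd'  (+1)
  2. keep 'r'
  3. keep 'a'
  4. substitute 'n' -> 'm'  (+1)
  5. substitute 't' -> 'a'  (+1)
Total edit operations: 3
Edit distance = 3


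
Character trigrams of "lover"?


Word: "lover" (length 5)
Number of trigrams = 5 - 3 + 1 = 3
  Position 0: "lov"
  Position 1: "ove"
  Position 2: "ver"
Trigrams = "lov", "ove", "ver"


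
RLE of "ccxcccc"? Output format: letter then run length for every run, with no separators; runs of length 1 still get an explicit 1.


String: "ccxcccc"
Scanning for consecutive runs:
  'c' x 2
  'x' x 1
  'c' x 4
RLE = "c2x1c4"


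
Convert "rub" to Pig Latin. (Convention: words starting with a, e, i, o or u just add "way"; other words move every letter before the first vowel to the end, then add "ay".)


Word: "rub"
Starts with consonant(s) → move to end, add 'ay'
Consonant cluster: "r"
Pig Latin = "ubray"


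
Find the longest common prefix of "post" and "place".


Word 1: "post"
Word 2: "place"
Comparing from start:
  Pos 0: 'p' == 'p'
  Pos 1: 'o' != 'l' (stop)
LCP = "p" (length 1)


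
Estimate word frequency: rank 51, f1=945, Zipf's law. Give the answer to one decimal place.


Zipf's law: f(r) = f(1) / r
f(1) = 945
f(51) = 945 / 51
= 18.5 occurrences


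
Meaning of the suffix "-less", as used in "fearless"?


Suffix: -less
Example: fearless (fear + -less)
Meaning = without


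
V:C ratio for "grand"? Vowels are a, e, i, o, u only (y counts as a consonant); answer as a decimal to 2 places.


Word: "grand"
Vowels (a,e,i,o,u): 1
Consonants: 4
Ratio = 1/4
= 0.25


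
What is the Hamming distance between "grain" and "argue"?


Comparing character by character (same length = 5):
  Pos 0: 'g' vs 'a' !=
  Pos 1: 'r' vs 'r' =
  Pos 2: 'a' vs 'g' !=
  Pos 3: 'i' vs 'u' !=
  Pos 4: 'n' vs 'e' !=
Hamming distance = 4


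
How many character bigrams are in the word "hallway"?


Word: "hallway" (length 7)
Number of 2-grams = length - 2 + 1 = 7 - 2 + 1
= 6


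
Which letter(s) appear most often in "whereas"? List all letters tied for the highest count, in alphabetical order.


Word: "whereas"
Letter counts:
  'a': 1
  'e': 2
  'h': 1
  'r': 1
  's': 1
  'w': 1
Maximum count = 2
Most frequent = 'e' (2 times each)


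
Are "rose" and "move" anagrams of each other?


Word 1: "rose" → sorted: eors
Word 2: "move" → sorted: emov
Same letters? eors != emov
Anagram = No


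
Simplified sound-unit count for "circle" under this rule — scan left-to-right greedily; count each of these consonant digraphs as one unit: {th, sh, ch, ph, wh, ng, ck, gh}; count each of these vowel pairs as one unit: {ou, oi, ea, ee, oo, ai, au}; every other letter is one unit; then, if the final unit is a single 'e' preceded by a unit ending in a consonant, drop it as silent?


Word: "circle" (6 letters)
Left-to-right scan:
  [1] 'c' (letter)
  [2] 'i' (letter)
  [3] 'r' (letter)
  [4] 'c' (letter)
  [5] 'l' (letter)
  [6] 'e' (letter)
Units from scan: 6
Final unit is 'e' after a consonant -> drop as silent (-1)
Sound units = 5 units


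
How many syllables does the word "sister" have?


Word: "sister"
Syllable breakdown: sis-ter
Counting: 2 parts
= 2 syllables


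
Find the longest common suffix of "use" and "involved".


Word 1: "use"
Word 2: "involved"
Comparing from end:
  Pos -1: 'e' != 'd' (stop)
LCS = "" (length 0)


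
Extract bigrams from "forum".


Word: "forum" (length 5)
Number of bigrams = 5 - 2 + 1 = 4
  Position 0: "fo"
  Position 1: "or"
  Position 2: "ru"
  Position 3: "um"
Bigrams = "fo", "or", "ru", "um"


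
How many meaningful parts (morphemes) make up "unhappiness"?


Word: "unhappiness"
Morphemes: un- | happi | -ness
Each morpheme carries meaning
= 3 morphemes


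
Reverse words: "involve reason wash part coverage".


Original: "involve reason wash part coverage"
Words (1..n): involve | reason | wash | part | coverage
Reversed (n..1): coverage | part | wash | reason | involve
Result = "coverage part wash reason involve"


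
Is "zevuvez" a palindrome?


Word: "zevuvez"
Reversed: "zevuvez"
Forward == Backward? zevuvez == zevuvez
Palindrome = Yes


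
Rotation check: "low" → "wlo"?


Word: "low", Candidate: "wlo"
Method: check if candidate is substring of word+word
"lowlow" contains "wlo"? Yes
Is rotation = Yes


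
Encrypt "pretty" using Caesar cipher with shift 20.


Word: "pretty"
Shift: 20
Each letter → (letter + shift) mod 26:
  'p' (15) + 20 = 9 → 'j'
  'r' (17) + 20 = 11 → 'l'
  'e' (4) + 20 = 24 → 'y'
  't' (19) + 20 = 13 → 'n'
  't' (19) + 20 = 13 → 'n'
  'y' (24) + 20 = 18 → 's'
Result = "jlynns"


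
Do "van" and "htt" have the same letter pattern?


Pattern of "van": [0, 1, 2]
Pattern of "htt": [0, 1, 1]
Patterns do not match
Same pattern = No


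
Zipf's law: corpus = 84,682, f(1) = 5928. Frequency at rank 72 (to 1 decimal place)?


Zipf's law: f(r) = f(1) / r
f(1) = 5928
f(72) = 5928 / 72
= 82.3 occurrences


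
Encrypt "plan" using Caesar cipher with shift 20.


Word: "plan"
Shift: 20
Each letter → (letter + shift) mod 26:
  'p' (15) + 20 = 9 → 'j'
  'l' (11) + 20 = 5 → 'f'
  'a' (0) + 20 = 20 → 'u'
  'n' (13) + 20 = 7 → 'h'
Result = "jfuh"


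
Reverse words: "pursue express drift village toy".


Original: "pursue express drift village toy"
Words (1..n): pursue | express | drift | village | toy
Reversed (n..1): toy | village | drift | express | pursue
Result = "toy village drift express pursue"


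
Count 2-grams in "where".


Word: "where" (length 5)
Number of 2-grams = length - 2 + 1 = 5 - 2 + 1
= 4


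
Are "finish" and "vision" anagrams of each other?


Word 1: "finish" → sorted: fhiins
Word 2: "vision" → sorted: iinosv
Same letters? fhiins != iinosv
Anagram = No


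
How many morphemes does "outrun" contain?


Word: "outrun"
Morphemes: out- + run
Each morpheme carries meaning
= 2 morphemes


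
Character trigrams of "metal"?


Word: "metal" (length 5)
Number of trigrams = 5 - 3 + 1 = 3
  Position 0: "met"
  Position 1: "eta"
  Position 2: "tal"
Trigrams = "met", "eta", "tal"


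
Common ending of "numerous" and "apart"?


Word 1: "numerous"
Word 2: "apart"
Comparing from end:
  Pos -1: 's' != 't' (stop)
LCS = "" (length 0)


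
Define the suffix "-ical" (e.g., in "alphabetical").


Suffix: -ical
Example: alphabetical = alphabet + -ical
Meaning = relating to


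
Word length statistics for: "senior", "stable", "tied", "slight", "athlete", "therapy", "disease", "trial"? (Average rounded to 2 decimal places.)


Lengths: "senior"=6, "stable"=6, "tied"=4, "slight"=6, "athlete"=7, "therapy"=7, "disease"=7, "trial"=5
Sum = 48, Count = 8
Average = 48/8 = 6.00
= avg=6.00, min=4, max=7


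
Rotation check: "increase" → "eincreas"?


Word: "increase", Candidate: "eincreas"
Method: check if candidate is substring of word+word
"increaseincrease" contains "eincreas"? Yes
Is rotation = Yes


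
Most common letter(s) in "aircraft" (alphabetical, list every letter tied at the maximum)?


Word: "aircraft"
Letter counts:
  'a': 2
  'c': 1
  'f': 1
  'i': 1
  'r': 2
  't': 1
Maximum count = 2
Most frequent = 'a', 'r' (2 times each)


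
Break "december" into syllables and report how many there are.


Word: "december"
Syllable breakdown: de | cem | ber
Counting: 3 parts
= 3 syllables


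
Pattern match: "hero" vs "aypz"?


Pattern of "hero": [0, 1, 2, 3]
Pattern of "aypz": [0, 1, 2, 3]
Patterns match
Same pattern = Yes


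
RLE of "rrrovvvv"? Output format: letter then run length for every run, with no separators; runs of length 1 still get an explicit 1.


String: "rrrovvvv"
Scanning for consecutive runs:
  'r' x 3
  'o' x 1
  'v' x 4
RLE = "r3o1v4"


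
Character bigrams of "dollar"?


Word: "dollar" (length 6)
Number of bigrams = 6 - 2 + 1 = 5
  Position 0: "do"
  Position 1: "ol"
  Position 2: "ll"
  Position 3: "la"
  Position 4: "ar"
Bigrams = "do", "ol", "ll", "la", "ar"


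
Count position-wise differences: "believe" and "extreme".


Comparing character by character (same length = 7):
  Pos 0: 'b' vs 'e' !=
  Pos 1: 'e' vs 'x' !=
  Pos 2: 'l' vs 't' !=
  Pos 3: 'i' vs 'r' !=
  Pos 4: 'e' vs 'e' =
  Pos 5: 'v' vs 'm' !=
  Pos 6: 'e' vs 'e' =
Hamming distance = 5


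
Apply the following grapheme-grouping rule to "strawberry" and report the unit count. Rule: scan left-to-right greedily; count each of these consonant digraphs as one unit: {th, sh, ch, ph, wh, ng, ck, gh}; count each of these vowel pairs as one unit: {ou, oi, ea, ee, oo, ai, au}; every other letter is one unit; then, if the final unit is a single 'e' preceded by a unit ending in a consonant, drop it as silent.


Word: "strawberry" (10 letters)
Left-to-right scan:
  [1] 's' (letter)
  [2] 't' (letter)
  [3] 'r' (letter)
  [4] 'a' (letter)
  [5] 'w' (letter)
  [6] 'b' (letter)
  [7] 'e' (letter)
  [8] 'r' (letter)
  [9] 'r' (letter)
  [10] 'y' (letter)
Units from scan: 10
Sound units = 10 units


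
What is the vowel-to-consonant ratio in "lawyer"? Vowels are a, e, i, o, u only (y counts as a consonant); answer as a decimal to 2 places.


Word: "lawyer"
Vowels (a,e,i,o,u): 2
Consonants: 4
Ratio = 2/4
= 0.50


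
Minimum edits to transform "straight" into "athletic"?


Word 1: "straight" (length 8)
Word 2: "athletic" (length 8)
One optimal edit sequence (insert/delete/substitute each cost 1):
  1. substitute 's' -> 'a'  (+1)
  2. keep 't'
  3. substitute 'r' -> 'h'  (+1)
  4. substitute 'a' -> 'l'  (+1)
  5. substitute 'i' -> 'e'  (+1)
  6. substitute 'g' -> 't'  (+1)
  7. substitute 'h' -> 'i'  (+1)
  8. substitute 't' -> 'c'  (+1)
Total edit operations: 7
Edit distance = 7


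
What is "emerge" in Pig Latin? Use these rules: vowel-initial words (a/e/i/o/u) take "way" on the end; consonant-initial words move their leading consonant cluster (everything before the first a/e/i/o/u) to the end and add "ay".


Word: "emerge"
Starts with vowel → add 'way'
Pig Latin = "emergeway"


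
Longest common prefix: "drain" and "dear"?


Word 1: "drain"
Word 2: "dear"
Comparing from start:
  Pos 0: 'd' == 'd'
  Pos 1: 'r' != 'e' (stop)
LCP = "d" (length 1)


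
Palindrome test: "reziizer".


Word: "reziizer"
Reversed: "reziizer"
Forward == Backward? reziizer == reziizer
Palindrome = Yes


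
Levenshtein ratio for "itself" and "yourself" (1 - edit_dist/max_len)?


Word 1: "itself" (length 6)
Word 2: "yourself" (length 8)
One optimal edit sequence:
  1. insert 'y'  (+1)
  2. insert 'o'  (+1)
  3. substitute 'i' -> 'u'  (+1)
  4. substitute 't' -> 'r'  (+1)
  5. keep 's'
  6. keep 'e'
  7. keep 'l'
  8. keep 'f'
Edit distance = 4
Max length = max(6, 8) = 8
Similarity = 1 - 4/8
= 0.5000


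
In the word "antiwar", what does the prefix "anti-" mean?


Prefix: anti-
As in: antiwar -> anti- + war
Meaning = against


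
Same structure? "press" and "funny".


Pattern of "press": [0, 1, 2, 3, 3]
Pattern of "funny": [0, 1, 2, 2, 3]
Patterns do not match
Same pattern = No


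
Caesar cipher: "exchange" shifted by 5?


Word: "exchange"
Shift: 5
Each letter → (letter + shift) mod 26:
  'e' (4) + 5 = 9 → 'j'
  'x' (23) + 5 = 2 → 'c'
  'c' (2) + 5 = 7 → 'h'
  'h' (7) + 5 = 12 → 'm'
  'a' (0) + 5 = 5 → 'f'
  'n' (13) + 5 = 18 → 's'
  'g' (6) + 5 = 11 → 'l'
  'e' (4) + 5 = 9 → 'j'
Result = "jchmfslj"


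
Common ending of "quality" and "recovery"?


Word 1: "quality"
Word 2: "recovery"
Comparing from end:
  Pos -1: 'y' == 'y'
  Pos -2: 't' != 'r' (stop)
LCS = "y" (length 1)


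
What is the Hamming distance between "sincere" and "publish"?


Comparing character by character (same length = 7):
  Pos 0: 's' vs 'p' !=
  Pos 1: 'i' vs 'u' !=
  Pos 2: 'n' vs 'b' !=
  Pos 3: 'c' vs 'l' !=
  Pos 4: 'e' vs 'i' !=
  Pos 5: 'r' vs 's' !=
  Pos 6: 'e' vs 'h' !=
Hamming distance = 7


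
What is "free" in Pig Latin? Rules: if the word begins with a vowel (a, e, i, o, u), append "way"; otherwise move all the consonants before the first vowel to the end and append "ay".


Word: "free"
Starts with consonant(s) → move to end, add 'ay'
Consonant cluster: "fr"
Pig Latin = "eefray"


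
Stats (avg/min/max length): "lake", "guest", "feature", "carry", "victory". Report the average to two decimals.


Lengths: "lake"=4, "guest"=5, "feature"=7, "carry"=5, "victory"=7
Sum = 28, Count = 5
Average = 28/5 = 5.60
= avg=5.60, min=4, max=7


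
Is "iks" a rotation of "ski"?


Word: "ski", Candidate: "iks"
Method: check if candidate is substring of word+word
"skiski" contains "iks"? No
Is rotation = No


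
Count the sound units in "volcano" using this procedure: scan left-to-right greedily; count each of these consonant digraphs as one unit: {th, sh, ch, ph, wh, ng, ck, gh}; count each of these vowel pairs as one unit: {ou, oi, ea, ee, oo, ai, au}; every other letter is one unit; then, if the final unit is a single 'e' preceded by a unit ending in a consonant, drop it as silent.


Word: "volcano" (7 letters)
Left-to-right scan:
  1. 'v' (letter)
  2. 'o' (letter)
  3. 'l' (letter)
  4. 'c' (letter)
  5. 'a' (letter)
  6. 'n' (letter)
  7. 'o' (letter)
Units from scan: 7
Sound units = 7 units


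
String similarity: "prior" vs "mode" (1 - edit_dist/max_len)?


Word 1: "prior" (length 5)
Word 2: "mode" (length 4)
One optimal edit sequence:
  1. delete 'p'  (+1)
  2. substitute 'r' -> 'm'  (+1)
  3. substitute 'i' -> 'o'  (+1)
  4. substitute 'o' -> 'd'  (+1)
  5. substitute 'r' -> 'e'  (+1)
Edit distance = 5
Max length = max(5, 4) = 5
Similarity = 1 - 5/5
= 0.0000


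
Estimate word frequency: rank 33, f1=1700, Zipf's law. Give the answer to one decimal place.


Zipf's law: f(r) = f(1) / r
f(1) = 1700
f(33) = 1700 / 33
= 51.5 occurrences


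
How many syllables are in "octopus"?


Word: "octopus"
Syllable breakdown: oc | to | pus
Counting: 3 parts
= 3 syllables


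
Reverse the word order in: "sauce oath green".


Original: "sauce oath green"
Words (1..n): sauce | oath | green
Reversed (n..1): green | oath | sauce
Result = "green oath sauce"


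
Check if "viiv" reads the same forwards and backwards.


Word: "viiv"
Reversed: "viiv"
Forward == Backward? viiv == viiv
Palindrome = Yes


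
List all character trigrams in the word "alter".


Word: "alter" (length 5)
Number of trigrams = 5 - 3 + 1 = 3
  Position 0: "alt"
  Position 1: "lte"
  Position 2: "ter"
Trigrams = "alt", "lte", "ter"


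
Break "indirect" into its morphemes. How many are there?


Word: "indirect"
Morphemes: in- + direct
Each morpheme carries meaning
= 2 morphemes


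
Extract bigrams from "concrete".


Word: "concrete" (length 8)
Number of bigrams = 8 - 2 + 1 = 7
  Position 0: "co"
  Position 1: "on"
  Position 2: "nc"
  Position 3: "cr"
  Position 4: "re"
  Position 5: "et"
  Position 6: "te"
Bigrams = "co", "on", "nc", "cr", "re", "et", "te"


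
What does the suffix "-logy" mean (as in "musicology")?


Suffix: -logy
Example: musicology (music + -logy, with a spelling change)
Meaning = study of


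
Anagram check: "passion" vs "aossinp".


Word 1: "passion" → sorted: ainopss
Word 2: "aossinp" → sorted: ainopss
Same letters? ainopss == ainopss
Anagram = Yes


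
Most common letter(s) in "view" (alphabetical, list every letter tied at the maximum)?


Word: "view"
Letter counts:
  'e': 1
  'i': 1
  'v': 1
  'w': 1
Maximum count = 1
Most frequent = 'e', 'i', 'v', 'w' (1 time each)


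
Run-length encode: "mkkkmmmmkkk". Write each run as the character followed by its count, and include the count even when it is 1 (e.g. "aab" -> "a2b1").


String: "mkkkmmmmkkk"
Scanning for consecutive runs:
  'm' x 1
  'k' x 3
  'm' x 4
  'k' x 3
RLE = "m1k3m4k3"


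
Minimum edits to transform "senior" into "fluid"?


Word 1: "senior" (length 6)
Word 2: "fluid" (length 5)
One optimal edit sequence (insert/delete/substitute each cost 1):
  1. substitute 's' -> 'f'  (+1)
  2. substitute 'e' -> 'l'  (+1)
  3. substitute 'n' -> 'u'  (+1)
  4. keep 'i'
  5. delete 'o'  (+1)
  6. substitute 'r' -> 'd'  (+1)
Total edit operations: 5
Edit distance = 5


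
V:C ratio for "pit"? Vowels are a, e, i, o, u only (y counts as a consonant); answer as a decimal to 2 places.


Word: "pit"
Vowels (a,e,i,o,u): 1
Consonants: 2
Ratio = 1/2
= 0.50


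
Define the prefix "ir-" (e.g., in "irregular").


Prefix: ir-
Example: irregular = ir- + regular
Meaning = not


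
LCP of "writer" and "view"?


Word 1: "writer"
Word 2: "view"
Comparing from start:
  Pos 0: 'w' != 'v' (stop)
LCP = "" (length 0)


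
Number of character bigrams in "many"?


Word: "many" (length 4)
Number of 2-grams = length - 2 + 1 = 4 - 2 + 1
= 3


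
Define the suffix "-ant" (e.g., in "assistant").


Suffix: -ant
Example: assistant (assist + -ant)
Meaning = one who / that which


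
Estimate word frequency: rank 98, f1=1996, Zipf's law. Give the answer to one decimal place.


Zipf's law: f(r) = f(1) / r
f(1) = 1996
f(98) = 1996 / 98
= 20.4 occurrences


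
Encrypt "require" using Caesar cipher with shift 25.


Word: "require"
Shift: 25
Each letter → (letter + shift) mod 26:
  'r' (17) + 25 = 16 → 'q'
  'e' (4) + 25 = 3 → 'd'
  'q' (16) + 25 = 15 → 'p'
  'u' (20) + 25 = 19 → 't'
  'i' (8) + 25 = 7 → 'h'
  'r' (17) + 25 = 16 → 'q'
  'e' (4) + 25 = 3 → 'd'
Result = "qdpthqd"


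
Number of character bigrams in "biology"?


Word: "biology" (length 7)
Number of 2-grams = length - 2 + 1 = 7 - 2 + 1
= 6


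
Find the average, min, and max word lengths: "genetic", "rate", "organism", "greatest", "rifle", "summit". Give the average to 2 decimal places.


Lengths: "genetic"=7, "rate"=4, "organism"=8, "greatest"=8, "rifle"=5, "summit"=6
Sum = 38, Count = 6
Average = 38/6 = 6.33
= avg=6.33, min=4, max=8


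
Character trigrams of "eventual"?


Word: "eventual" (length 8)
Number of trigrams = 8 - 3 + 1 = 6
  Position 0: "eve"
  Position 1: "ven"
  Position 2: "ent"
  Position 3: "ntu"
  Position 4: "tua"
  Position 5: "ual"
Trigrams = "eve", "ven", "ent", "ntu", "tua", "ual"


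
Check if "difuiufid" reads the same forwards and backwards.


Word: "difuiufid"
Reversed: "difuiufid"
Forward == Backward? difuiufid == difuiufid
Palindrome = Yes


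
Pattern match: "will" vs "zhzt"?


Pattern of "will": [0, 1, 2, 2]
Pattern of "zhzt": [0, 1, 0, 2]
Patterns do not match
Same pattern = No


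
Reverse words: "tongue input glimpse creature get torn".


Original: "tongue input glimpse creature get torn"
Words (1..n): tongue | input | glimpse | creature | get | torn
Reversed (n..1): torn | get | creature | glimpse | input | tongue
Result = "torn get creature glimpse input tongue"


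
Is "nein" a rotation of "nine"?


Word: "nine", Candidate: "nein"
Method: check if candidate is substring of word+word
"ninenine" contains "nein"? No
Is rotation = No


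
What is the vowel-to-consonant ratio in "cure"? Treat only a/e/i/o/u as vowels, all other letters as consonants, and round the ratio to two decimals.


Word: "cure"
Vowels (a,e,i,o,u): 2
Consonants: 2
Ratio = 2/2
= 1.00


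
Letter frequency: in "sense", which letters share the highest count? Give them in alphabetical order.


Word: "sense"
Letter counts:
  'e': 2
  'n': 1
  's': 2
Maximum count = 2
Most frequent = 'e', 's' (2 times each)


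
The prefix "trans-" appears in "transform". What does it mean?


Prefix: trans-
As in: transform -> trans- + form
Meaning = across


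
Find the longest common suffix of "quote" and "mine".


Word 1: "quote"
Word 2: "mine"
Comparing from end:
  Pos -1: 'e' == 'e'
  Pos -2: 't' != 'n' (stop)
LCS = "e" (length 1)


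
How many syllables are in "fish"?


Word: "fish"
Syllable breakdown: fish
Counting: 1 part
= 1 syllable


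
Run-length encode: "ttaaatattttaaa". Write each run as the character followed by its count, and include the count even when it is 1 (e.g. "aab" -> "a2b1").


String: "ttaaatattttaaa"
Scanning for consecutive runs:
  't' x 2
  'a' x 3
  't' x 1
  'a' x 1
  't' x 4
  'a' x 3
RLE = "t2a3t1a1t4a3"


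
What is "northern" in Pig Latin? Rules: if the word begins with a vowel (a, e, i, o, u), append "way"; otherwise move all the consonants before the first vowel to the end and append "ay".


Word: "northern"
Starts with consonant(s) → move to end, add 'ay'
Consonant cluster: "n"
Pig Latin = "orthernnay"


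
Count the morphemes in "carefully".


Word: "carefully"
Morphemes: care | -ful | -ly
Each morpheme carries meaning
= 3 morphemes


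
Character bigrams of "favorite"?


Word: "favorite" (length 8)
Number of bigrams = 8 - 2 + 1 = 7
  Position 0: "fa"
  Position 1: "av"
  Position 2: "vo"
  Position 3: "or"
  Position 4: "ri"
  Position 5: "it"
  Position 6: "te"
Bigrams = "fa", "av", "vo", "or", "ri", "it", "te"


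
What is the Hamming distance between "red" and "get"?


Comparing character by character (same length = 3):
  Pos 0: 'r' vs 'g' !=
  Pos 1: 'e' vs 'e' =
  Pos 2: 'd' vs 't' !=
Hamming distance = 2


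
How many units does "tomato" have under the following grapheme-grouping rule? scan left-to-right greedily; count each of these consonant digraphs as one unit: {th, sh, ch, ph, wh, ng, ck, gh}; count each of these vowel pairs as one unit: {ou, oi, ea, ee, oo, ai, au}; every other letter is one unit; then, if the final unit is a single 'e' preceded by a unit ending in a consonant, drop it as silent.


Word: "tomato" (6 letters)
Left-to-right scan:
  (1) 't' (letter)
  (2) 'o' (letter)
  (3) 'm' (letter)
  (4) 'a' (letter)
  (5) 't' (letter)
  (6) 'o' (letter)
Units from scan: 6
Sound units = 6 units


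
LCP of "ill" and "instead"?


Word 1: "ill"
Word 2: "instead"
Comparing from start:
  Pos 0: 'i' == 'i'
  Pos 1: 'l' != 'n' (stop)
LCP = "i" (length 1)


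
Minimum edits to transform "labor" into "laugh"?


Word 1: "labor" (length 5)
Word 2: "laugh" (length 5)
One optimal edit sequence (insert/delete/substitute each cost 1):
  1. keep 'l'
  2. keep 'a'
  3. substitute 'b' -> 'u'  (+1)
  4. substitute 'o' -> 'g'  (+1)
  5. substitute 'r' -> 'h'  (+1)
Total edit operations: 3
Edit distance = 3


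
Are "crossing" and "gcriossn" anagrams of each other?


Word 1: "crossing" → sorted: cginorss
Word 2: "gcriossn" → sorted: cginorss
Same letters? cginorss == cginorss
Anagram = Yes


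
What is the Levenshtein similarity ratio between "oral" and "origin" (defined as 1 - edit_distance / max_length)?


Word 1: "oral" (length 4)
Word 2: "origin" (length 6)
One optimal edit sequence:
  1. keep 'o'
  2. keep 'r'
  3. insert 'i'  (+1)
  4. insert 'g'  (+1)
  5. substitute 'a' -> 'i'  (+1)
  6. substitute 'l' -> 'n'  (+1)
Edit distance = 4
Max length = max(4, 6) = 6
Similarity = 1 - 4/6
= 0.3333


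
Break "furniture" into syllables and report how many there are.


Word: "furniture"
Syllable breakdown: fur · ni · ture
Counting: 3 parts
= 3 syllables


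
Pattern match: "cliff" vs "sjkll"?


Pattern of "cliff": [0, 1, 2, 3, 3]
Pattern of "sjkll": [0, 1, 2, 3, 3]
Patterns match
Same pattern = Yes


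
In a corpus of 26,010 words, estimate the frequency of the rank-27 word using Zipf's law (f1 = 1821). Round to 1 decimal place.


Zipf's law: f(r) = f(1) / r
f(1) = 1821
f(27) = 1821 / 27
= 67.4 occurrences


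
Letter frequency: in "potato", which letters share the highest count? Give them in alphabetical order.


Word: "potato"
Letter counts:
  'a': 1
  'o': 2
  'p': 1
  't': 2
Maximum count = 2
Most frequent = 'o', 't' (2 times each)


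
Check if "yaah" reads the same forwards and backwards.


Word: "yaah"
Reversed: "haay"
Forward == Backward? yaah != haay
Palindrome = No


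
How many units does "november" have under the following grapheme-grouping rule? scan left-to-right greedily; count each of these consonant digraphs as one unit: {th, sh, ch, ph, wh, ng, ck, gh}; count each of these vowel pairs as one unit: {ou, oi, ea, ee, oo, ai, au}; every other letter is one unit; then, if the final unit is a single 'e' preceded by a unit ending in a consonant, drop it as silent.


Word: "november" (8 letters)
Left-to-right scan:
  1. 'n' (letter)
  2. 'o' (letter)
  3. 'v' (letter)
  4. 'e' (letter)
  5. 'm' (letter)
  6. 'b' (letter)
  7. 'e' (letter)
  8. 'r' (letter)
Units from scan: 8
Sound units = 8 units


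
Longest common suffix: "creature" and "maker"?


Word 1: "creature"
Word 2: "maker"
Comparing from end:
  Pos -1: 'e' != 'r' (stop)
LCS = "" (length 0)


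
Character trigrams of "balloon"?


Word: "balloon" (length 7)
Number of trigrams = 7 - 3 + 1 = 5
  Position 0: "bal"
  Position 1: "all"
  Position 2: "llo"
  Position 3: "loo"
  Position 4: "oon"
Trigrams = "bal", "all", "llo", "loo", "oon"


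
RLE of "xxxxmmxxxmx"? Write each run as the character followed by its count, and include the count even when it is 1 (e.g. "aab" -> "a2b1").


String: "xxxxmmxxxmx"
Scanning for consecutive runs:
  'x' x 4
  'm' x 2
  'x' x 3
  'm' x 1
  'x' x 1
RLE = "x4m2x3m1x1"


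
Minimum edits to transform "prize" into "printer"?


Word 1: "prize" (length 5)
Word 2: "printer" (length 7)
One optimal edit sequence (insert/delete/substitute each cost 1):
  1. keep 'p'
  2. keep 'r'
  3. keep 'i'
  4. insert 'n'  (+1)
  5. substitute 'z' -> 't'  (+1)
  6. keep 'e'
  7. insert 'r'  (+1)
Total edit operations: 3
Edit distance = 3


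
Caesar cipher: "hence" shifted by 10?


Word: "hence"
Shift: 10
Each letter → (letter + shift) mod 26:
  'h' (7) + 10 = 17 → 'r'
  'e' (4) + 10 = 14 → 'o'
  'n' (13) + 10 = 23 → 'x'
  'c' (2) + 10 = 12 → 'm'
  'e' (4) + 10 = 14 → 'o'
Result = "roxmo"


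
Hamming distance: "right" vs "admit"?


Comparing character by character (same length = 5):
  Pos 0: 'r' vs 'a' !=
  Pos 1: 'i' vs 'd' !=
  Pos 2: 'g' vs 'm' !=
  Pos 3: 'h' vs 'i' !=
  Pos 4: 't' vs 't' =
Hamming distance = 4


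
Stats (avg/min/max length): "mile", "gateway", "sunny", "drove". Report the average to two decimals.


Lengths: "mile"=4, "gateway"=7, "sunny"=5, "drove"=5
Sum = 21, Count = 4
Average = 21/4 = 5.25
= avg=5.25, min=4, max=7


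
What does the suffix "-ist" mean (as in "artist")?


Suffix: -ist
Example: artist = art + -ist
Meaning = one who practices


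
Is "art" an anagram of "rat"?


Word 1: "rat" → sorted: art
Word 2: "art" → sorted: art
Same letters? art == art
Anagram = Yes


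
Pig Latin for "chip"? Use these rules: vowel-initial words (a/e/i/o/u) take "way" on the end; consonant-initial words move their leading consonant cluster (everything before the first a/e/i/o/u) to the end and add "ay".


Word: "chip"
Starts with consonant(s) → move to end, add 'ay'
Consonant cluster: "ch"
Pig Latin = "ipchay"


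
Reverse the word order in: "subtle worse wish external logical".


Original: "subtle worse wish external logical"
Words (1..n): subtle | worse | wish | external | logical
Reversed (n..1): logical | external | wish | worse | subtle
Result = "logical external wish worse subtle"


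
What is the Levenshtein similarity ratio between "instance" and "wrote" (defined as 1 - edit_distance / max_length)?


Word 1: "instance" (length 8)
Word 2: "wrote" (length 5)
One optimal edit sequence:
  1. substitute 'i' -> 'w'  (+1)
  2. substitute 'n' -> 'r'  (+1)
  3. substitute 's' -> 'o'  (+1)
  4. keep 't'
  5. delete 'a'  (+1)
  6. delete 'n'  (+1)
  7. delete 'c'  (+1)
  8. keep 'e'
Edit distance = 6
Max length = max(8, 5) = 8
Similarity = 1 - 6/8
= 0.2500


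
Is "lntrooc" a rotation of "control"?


Word: "control", Candidate: "lntrooc"
Method: check if candidate is substring of word+word
"controlcontrol" contains "lntrooc"? No
Is rotation = No


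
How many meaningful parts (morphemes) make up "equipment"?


Word: "equipment"
Morphemes: equip | -ment
Each morpheme carries meaning
= 2 morphemes


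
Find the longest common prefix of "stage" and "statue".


Word 1: "stage"
Word 2: "statue"
Comparing from start:
  Pos 0: 's' == 's'
  Pos 1: 't' == 't'
  Pos 2: 'a' == 'a'
  Pos 3: 'g' != 't' (stop)
LCP = "sta" (length 3)


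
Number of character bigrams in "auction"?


Word: "auction" (length 7)
Number of 2-grams = length - 2 + 1 = 7 - 2 + 1
= 6


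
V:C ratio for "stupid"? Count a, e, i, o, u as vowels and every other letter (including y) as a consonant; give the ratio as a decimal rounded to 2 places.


Word: "stupid"
Vowels (a,e,i,o,u): 2
Consonants: 4
Ratio = 2/4
= 0.50


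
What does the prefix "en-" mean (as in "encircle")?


Prefix: en-
Example: encircle (en- + circle)
Meaning = cause to / put into


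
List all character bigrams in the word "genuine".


Word: "genuine" (length 7)
Number of bigrams = 7 - 2 + 1 = 6
  Position 0: "ge"
  Position 1: "en"
  Position 2: "nu"
  Position 3: "ui"
  Position 4: "in"
  Position 5: "ne"
Bigrams = "ge", "en", "nu", "ui", "in", "ne"


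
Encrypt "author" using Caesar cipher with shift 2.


Word: "author"
Shift: 2
Each letter → (letter + shift) mod 26:
  'a' (0) + 2 = 2 → 'c'
  'u' (20) + 2 = 22 → 'w'
  't' (19) + 2 = 21 → 'v'
  'h' (7) + 2 = 9 → 'j'
  'o' (14) + 2 = 16 → 'q'
  'r' (17) + 2 = 19 → 't'
Result = "cwvjqt"


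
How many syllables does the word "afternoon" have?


Word: "afternoon"
Syllable breakdown: af-ter-noon
Counting: 3 parts
= 3 syllables


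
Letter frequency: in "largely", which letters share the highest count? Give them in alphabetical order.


Word: "largely"
Letter counts:
  'a': 1
  'e': 1
  'g': 1
  'l': 2
  'r': 1
  'y': 1
Maximum count = 2
Most frequent = 'l' (2 times each)


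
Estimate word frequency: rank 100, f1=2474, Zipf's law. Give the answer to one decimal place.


Zipf's law: f(r) = f(1) / r
f(1) = 2474
f(100) = 2474 / 100
= 24.7 occurrences


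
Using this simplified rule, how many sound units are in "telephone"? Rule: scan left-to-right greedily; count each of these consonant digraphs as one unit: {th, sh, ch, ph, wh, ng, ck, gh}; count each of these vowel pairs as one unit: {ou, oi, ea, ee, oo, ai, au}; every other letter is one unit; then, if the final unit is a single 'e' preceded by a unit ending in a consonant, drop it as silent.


Word: "telephone" (9 letters)
Left-to-right scan:
  [1] 't' (letter)
  [2] 'e' (letter)
  [3] 'l' (letter)
  [4] 'e' (letter)
  [5] 'ph' (digraph)
  [6] 'o' (letter)
  [7] 'n' (letter)
  [8] 'e' (letter)
Units from scan: 8
Final unit is 'e' after a consonant -> drop as silent (-1)
Sound units = 7 units
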